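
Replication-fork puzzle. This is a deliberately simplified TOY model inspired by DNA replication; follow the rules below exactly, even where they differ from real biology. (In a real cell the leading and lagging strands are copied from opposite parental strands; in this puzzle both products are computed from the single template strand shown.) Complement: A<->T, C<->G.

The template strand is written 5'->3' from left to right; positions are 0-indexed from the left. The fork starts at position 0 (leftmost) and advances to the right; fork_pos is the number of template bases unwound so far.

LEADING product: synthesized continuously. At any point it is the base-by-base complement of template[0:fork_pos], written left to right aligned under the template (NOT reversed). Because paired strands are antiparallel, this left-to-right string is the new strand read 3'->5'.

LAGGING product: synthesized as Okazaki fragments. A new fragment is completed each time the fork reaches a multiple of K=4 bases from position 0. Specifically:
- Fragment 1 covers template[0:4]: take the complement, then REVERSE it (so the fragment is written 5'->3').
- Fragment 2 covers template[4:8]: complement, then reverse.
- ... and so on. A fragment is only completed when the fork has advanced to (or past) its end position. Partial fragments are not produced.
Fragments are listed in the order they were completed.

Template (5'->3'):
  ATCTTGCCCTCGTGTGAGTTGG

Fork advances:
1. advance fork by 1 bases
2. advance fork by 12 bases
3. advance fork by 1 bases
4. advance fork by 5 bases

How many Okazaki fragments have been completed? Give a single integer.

Step 1: advance 1 -> fork_pos = 0 + 1 = 1. Next multiple of 4 is 4 (not reached); still 0 fragment(s).
Step 2: advance 12 -> fork_pos = 1 + 12 = 13. Reached multiple(s) of 4: 4, 8, 12 -> fragments 1-3 completed (3 total).
Step 3: advance 1 -> fork_pos = 13 + 1 = 14. Next multiple of 4 is 16 (not reached); still 3 fragment(s).
Step 4: advance 5 -> fork_pos = 14 + 5 = 19. Reached multiple(s) of 4: 16 -> fragment 4 completed (4 total).
Check: final fork_pos = 19; the multiples of 4 that are <= 19 are 4..16 -> 19 // 4 = 4 completed fragment(s).

Answer: 4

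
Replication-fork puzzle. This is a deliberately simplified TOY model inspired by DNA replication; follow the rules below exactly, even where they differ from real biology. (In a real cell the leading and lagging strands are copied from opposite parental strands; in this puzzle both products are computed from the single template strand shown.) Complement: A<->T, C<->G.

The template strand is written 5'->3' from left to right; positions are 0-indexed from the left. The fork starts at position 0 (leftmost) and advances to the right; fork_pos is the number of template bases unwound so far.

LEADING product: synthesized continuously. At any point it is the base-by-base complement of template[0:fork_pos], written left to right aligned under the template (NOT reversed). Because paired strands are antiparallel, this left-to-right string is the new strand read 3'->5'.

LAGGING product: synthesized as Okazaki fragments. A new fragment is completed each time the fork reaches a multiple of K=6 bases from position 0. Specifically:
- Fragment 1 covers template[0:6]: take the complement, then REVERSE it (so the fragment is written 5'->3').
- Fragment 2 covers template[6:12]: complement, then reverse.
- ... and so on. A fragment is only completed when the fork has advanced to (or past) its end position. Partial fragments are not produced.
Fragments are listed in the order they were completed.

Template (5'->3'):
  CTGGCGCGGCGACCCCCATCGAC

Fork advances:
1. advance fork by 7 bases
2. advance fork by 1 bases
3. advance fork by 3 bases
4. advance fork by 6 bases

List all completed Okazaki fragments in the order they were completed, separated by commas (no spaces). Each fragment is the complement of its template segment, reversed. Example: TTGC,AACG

Step 1: advance 7 -> fork_pos = 0 + 7 = 7. Reached multiple(s) of 6: 6 -> fragment 1 completed (1 total).
Step 2: advance 1 -> fork_pos = 7 + 1 = 8. Next multiple of 6 is 12 (not reached); still 1 fragment(s).
Step 3: advance 3 -> fork_pos = 8 + 3 = 11. Next multiple of 6 is 12 (not reached); still 1 fragment(s).
Step 4: advance 6 -> fork_pos = 11 + 6 = 17. Reached multiple(s) of 6: 12 -> fragment 2 completed (2 total).
Final fork_pos = 17, so 2 fragment(s) are complete. Build each: template segment -> complement -> reverse.
Fragment 1: template[0:6] = CTGGCG -> complement GACCGC -> reversed CGCCAG
Fragment 2: template[6:12] = CGGCGA -> complement GCCGCT -> reversed TCGCCG

Answer: CGCCAG,TCGCCG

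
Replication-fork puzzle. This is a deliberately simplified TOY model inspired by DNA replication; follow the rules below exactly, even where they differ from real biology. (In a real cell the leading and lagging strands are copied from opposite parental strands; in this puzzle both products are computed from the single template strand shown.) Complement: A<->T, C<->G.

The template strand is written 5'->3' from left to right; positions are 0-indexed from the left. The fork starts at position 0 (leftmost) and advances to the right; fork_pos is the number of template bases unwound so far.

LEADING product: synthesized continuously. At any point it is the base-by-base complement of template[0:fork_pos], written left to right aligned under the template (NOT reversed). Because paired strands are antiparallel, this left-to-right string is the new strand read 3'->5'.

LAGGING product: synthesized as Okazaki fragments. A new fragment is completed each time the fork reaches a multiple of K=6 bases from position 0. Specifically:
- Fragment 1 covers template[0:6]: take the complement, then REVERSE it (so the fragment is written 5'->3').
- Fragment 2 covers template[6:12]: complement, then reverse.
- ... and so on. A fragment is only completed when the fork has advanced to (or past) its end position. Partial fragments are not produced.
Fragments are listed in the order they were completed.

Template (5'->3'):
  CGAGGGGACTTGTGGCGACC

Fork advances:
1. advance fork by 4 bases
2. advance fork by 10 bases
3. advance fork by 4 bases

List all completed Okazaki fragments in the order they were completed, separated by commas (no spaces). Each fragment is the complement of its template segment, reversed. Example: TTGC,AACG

Answer: CCCTCG,CAAGTC,TCGCCA

Derivation:
Step 1: advance 4 -> fork_pos = 0 + 4 = 4. Next multiple of 6 is 6 (not reached); still 0 fragment(s).
Step 2: advance 10 -> fork_pos = 4 + 10 = 14. Reached multiple(s) of 6: 6, 12 -> fragments 1-2 completed (2 total).
Step 3: advance 4 -> fork_pos = 14 + 4 = 18. Reached multiple(s) of 6: 18 -> fragment 3 completed (3 total).
Final fork_pos = 18, so 3 fragment(s) are complete. Build each: template segment -> complement -> reverse.
Fragment 1: template[0:6] = CGAGGG -> complement GCTCCC -> reversed CCCTCG
Fragment 2: template[6:12] = GACTTG -> complement CTGAAC -> reversed CAAGTC
Fragment 3: template[12:18] = TGGCGA -> complement ACCGCT -> reversed TCGCCA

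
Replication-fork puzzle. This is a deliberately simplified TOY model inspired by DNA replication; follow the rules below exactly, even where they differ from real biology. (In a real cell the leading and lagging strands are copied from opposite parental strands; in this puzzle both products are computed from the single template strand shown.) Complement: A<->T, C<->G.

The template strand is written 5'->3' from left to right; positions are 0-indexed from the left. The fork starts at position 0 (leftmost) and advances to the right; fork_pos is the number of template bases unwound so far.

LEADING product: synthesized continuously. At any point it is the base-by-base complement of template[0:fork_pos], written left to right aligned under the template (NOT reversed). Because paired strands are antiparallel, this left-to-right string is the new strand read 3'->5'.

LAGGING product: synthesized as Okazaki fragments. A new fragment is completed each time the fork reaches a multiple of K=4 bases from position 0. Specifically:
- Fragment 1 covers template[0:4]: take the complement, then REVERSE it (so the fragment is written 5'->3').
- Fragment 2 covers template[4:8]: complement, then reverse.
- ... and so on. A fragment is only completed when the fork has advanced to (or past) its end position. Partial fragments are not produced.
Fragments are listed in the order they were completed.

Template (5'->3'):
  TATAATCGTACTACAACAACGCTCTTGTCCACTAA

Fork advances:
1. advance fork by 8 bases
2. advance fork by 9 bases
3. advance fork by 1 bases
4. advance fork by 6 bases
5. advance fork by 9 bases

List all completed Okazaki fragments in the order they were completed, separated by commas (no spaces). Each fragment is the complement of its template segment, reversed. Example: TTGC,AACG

Step 1: advance 8 -> fork_pos = 0 + 8 = 8. Reached multiple(s) of 4: 4, 8 -> fragments 1-2 completed (2 total).
Step 2: advance 9 -> fork_pos = 8 + 9 = 17. Reached multiple(s) of 4: 12, 16 -> fragments 3-4 completed (4 total).
Step 3: advance 1 -> fork_pos = 17 + 1 = 18. Next multiple of 4 is 20 (not reached); still 4 fragment(s).
Step 4: advance 6 -> fork_pos = 18 + 6 = 24. Reached multiple(s) of 4: 20, 24 -> fragments 5-6 completed (6 total).
Step 5: advance 9 -> fork_pos = 24 + 9 = 33. Reached multiple(s) of 4: 28, 32 -> fragments 7-8 completed (8 total).
Final fork_pos = 33, so 8 fragment(s) are complete. Build each: template segment -> complement -> reverse.
Fragment 1: template[0:4] = TATA -> complement ATAT -> reversed TATA
Fragment 2: template[4:8] = ATCG -> complement TAGC -> reversed CGAT
Fragment 3: template[8:12] = TACT -> complement ATGA -> reversed AGTA
Fragment 4: template[12:16] = ACAA -> complement TGTT -> reversed TTGT
Fragment 5: template[16:20] = CAAC -> complement GTTG -> reversed GTTG
Fragment 6: template[20:24] = GCTC -> complement CGAG -> reversed GAGC
Fragment 7: template[24:28] = TTGT -> complement AACA -> reversed ACAA
Fragment 8: template[28:32] = CCAC -> complement GGTG -> reversed GTGG

Answer: TATA,CGAT,AGTA,TTGT,GTTG,GAGC,ACAA,GTGG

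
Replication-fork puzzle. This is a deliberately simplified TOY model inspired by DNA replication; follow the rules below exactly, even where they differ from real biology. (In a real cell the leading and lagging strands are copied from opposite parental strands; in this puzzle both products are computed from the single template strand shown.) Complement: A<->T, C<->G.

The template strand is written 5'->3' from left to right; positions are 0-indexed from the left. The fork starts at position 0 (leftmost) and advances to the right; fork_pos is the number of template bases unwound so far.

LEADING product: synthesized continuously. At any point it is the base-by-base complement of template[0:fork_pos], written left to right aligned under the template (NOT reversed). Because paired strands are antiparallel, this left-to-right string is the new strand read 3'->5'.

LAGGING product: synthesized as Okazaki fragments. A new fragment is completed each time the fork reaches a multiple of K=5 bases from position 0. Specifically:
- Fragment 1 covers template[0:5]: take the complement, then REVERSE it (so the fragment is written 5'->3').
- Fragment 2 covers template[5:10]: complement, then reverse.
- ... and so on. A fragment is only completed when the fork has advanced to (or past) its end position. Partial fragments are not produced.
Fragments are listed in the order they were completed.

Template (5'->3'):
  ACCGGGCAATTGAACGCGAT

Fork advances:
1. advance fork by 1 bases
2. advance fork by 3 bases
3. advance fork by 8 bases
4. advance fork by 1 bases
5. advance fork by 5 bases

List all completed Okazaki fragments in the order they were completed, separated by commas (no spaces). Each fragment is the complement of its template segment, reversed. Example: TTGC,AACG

Step 1: advance 1 -> fork_pos = 0 + 1 = 1. Next multiple of 5 is 5 (not reached); still 0 fragment(s).
Step 2: advance 3 -> fork_pos = 1 + 3 = 4. Next multiple of 5 is 5 (not reached); still 0 fragment(s).
Step 3: advance 8 -> fork_pos = 4 + 8 = 12. Reached multiple(s) of 5: 5, 10 -> fragments 1-2 completed (2 total).
Step 4: advance 1 -> fork_pos = 12 + 1 = 13. Next multiple of 5 is 15 (not reached); still 2 fragment(s).
Step 5: advance 5 -> fork_pos = 13 + 5 = 18. Reached multiple(s) of 5: 15 -> fragment 3 completed (3 total).
Final fork_pos = 18, so 3 fragment(s) are complete. Build each: template segment -> complement -> reverse.
Fragment 1: template[0:5] = ACCGG -> complement TGGCC -> reversed CCGGT
Fragment 2: template[5:10] = GCAAT -> complement CGTTA -> reversed ATTGC
Fragment 3: template[10:15] = TGAAC -> complement ACTTG -> reversed GTTCA

Answer: CCGGT,ATTGC,GTTCA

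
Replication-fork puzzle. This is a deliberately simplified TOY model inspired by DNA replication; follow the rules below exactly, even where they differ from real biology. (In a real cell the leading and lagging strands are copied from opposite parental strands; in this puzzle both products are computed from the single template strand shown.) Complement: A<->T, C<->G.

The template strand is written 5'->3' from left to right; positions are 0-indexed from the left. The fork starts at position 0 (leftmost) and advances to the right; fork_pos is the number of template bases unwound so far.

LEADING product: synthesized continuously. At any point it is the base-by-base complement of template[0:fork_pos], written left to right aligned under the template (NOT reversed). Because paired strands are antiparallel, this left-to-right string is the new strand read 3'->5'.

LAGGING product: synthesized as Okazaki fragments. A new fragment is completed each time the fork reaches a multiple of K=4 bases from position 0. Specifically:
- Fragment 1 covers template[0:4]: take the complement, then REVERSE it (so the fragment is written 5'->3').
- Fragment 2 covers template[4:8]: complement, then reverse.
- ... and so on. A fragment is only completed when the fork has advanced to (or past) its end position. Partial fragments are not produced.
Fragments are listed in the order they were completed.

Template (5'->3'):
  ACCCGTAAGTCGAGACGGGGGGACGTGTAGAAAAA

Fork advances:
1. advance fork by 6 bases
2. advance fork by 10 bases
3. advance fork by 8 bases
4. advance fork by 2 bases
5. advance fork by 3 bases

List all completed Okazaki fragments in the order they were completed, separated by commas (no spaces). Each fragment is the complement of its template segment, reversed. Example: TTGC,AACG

Step 1: advance 6 -> fork_pos = 0 + 6 = 6. Reached multiple(s) of 4: 4 -> fragment 1 completed (1 total).
Step 2: advance 10 -> fork_pos = 6 + 10 = 16. Reached multiple(s) of 4: 8, 12, 16 -> fragments 2-4 completed (4 total).
Step 3: advance 8 -> fork_pos = 16 + 8 = 24. Reached multiple(s) of 4: 20, 24 -> fragments 5-6 completed (6 total).
Step 4: advance 2 -> fork_pos = 24 + 2 = 26. Next multiple of 4 is 28 (not reached); still 6 fragment(s).
Step 5: advance 3 -> fork_pos = 26 + 3 = 29. Reached multiple(s) of 4: 28 -> fragment 7 completed (7 total).
Final fork_pos = 29, so 7 fragment(s) are complete. Build each: template segment -> complement -> reverse.
Fragment 1: template[0:4] = ACCC -> complement TGGG -> reversed GGGT
Fragment 2: template[4:8] = GTAA -> complement CATT -> reversed TTAC
Fragment 3: template[8:12] = GTCG -> complement CAGC -> reversed CGAC
Fragment 4: template[12:16] = AGAC -> complement TCTG -> reversed GTCT
Fragment 5: template[16:20] = GGGG -> complement CCCC -> reversed CCCC
Fragment 6: template[20:24] = GGAC -> complement CCTG -> reversed GTCC
Fragment 7: template[24:28] = GTGT -> complement CACA -> reversed ACAC

Answer: GGGT,TTAC,CGAC,GTCT,CCCC,GTCC,ACAC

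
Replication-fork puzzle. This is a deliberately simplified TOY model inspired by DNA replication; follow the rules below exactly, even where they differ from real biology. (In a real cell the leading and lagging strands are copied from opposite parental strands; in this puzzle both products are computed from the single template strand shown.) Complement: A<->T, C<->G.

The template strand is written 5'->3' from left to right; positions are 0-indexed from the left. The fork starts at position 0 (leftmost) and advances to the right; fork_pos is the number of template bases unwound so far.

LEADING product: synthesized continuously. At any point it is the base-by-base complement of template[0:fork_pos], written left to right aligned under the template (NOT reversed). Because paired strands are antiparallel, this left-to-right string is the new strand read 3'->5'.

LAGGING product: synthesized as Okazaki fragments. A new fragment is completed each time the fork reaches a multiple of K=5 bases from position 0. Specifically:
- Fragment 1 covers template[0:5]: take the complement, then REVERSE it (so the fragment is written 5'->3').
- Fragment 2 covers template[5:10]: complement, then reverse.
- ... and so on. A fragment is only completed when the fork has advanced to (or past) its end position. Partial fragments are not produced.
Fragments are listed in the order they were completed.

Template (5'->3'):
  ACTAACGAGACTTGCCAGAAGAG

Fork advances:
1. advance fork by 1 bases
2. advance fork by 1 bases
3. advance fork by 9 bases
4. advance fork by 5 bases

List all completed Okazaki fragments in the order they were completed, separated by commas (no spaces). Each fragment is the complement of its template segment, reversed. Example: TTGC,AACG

Step 1: advance 1 -> fork_pos = 0 + 1 = 1. Next multiple of 5 is 5 (not reached); still 0 fragment(s).
Step 2: advance 1 -> fork_pos = 1 + 1 = 2. Next multiple of 5 is 5 (not reached); still 0 fragment(s).
Step 3: advance 9 -> fork_pos = 2 + 9 = 11. Reached multiple(s) of 5: 5, 10 -> fragments 1-2 completed (2 total).
Step 4: advance 5 -> fork_pos = 11 + 5 = 16. Reached multiple(s) of 5: 15 -> fragment 3 completed (3 total).
Final fork_pos = 16, so 3 fragment(s) are complete. Build each: template segment -> complement -> reverse.
Fragment 1: template[0:5] = ACTAA -> complement TGATT -> reversed TTAGT
Fragment 2: template[5:10] = CGAGA -> complement GCTCT -> reversed TCTCG
Fragment 3: template[10:15] = CTTGC -> complement GAACG -> reversed GCAAG

Answer: TTAGT,TCTCG,GCAAG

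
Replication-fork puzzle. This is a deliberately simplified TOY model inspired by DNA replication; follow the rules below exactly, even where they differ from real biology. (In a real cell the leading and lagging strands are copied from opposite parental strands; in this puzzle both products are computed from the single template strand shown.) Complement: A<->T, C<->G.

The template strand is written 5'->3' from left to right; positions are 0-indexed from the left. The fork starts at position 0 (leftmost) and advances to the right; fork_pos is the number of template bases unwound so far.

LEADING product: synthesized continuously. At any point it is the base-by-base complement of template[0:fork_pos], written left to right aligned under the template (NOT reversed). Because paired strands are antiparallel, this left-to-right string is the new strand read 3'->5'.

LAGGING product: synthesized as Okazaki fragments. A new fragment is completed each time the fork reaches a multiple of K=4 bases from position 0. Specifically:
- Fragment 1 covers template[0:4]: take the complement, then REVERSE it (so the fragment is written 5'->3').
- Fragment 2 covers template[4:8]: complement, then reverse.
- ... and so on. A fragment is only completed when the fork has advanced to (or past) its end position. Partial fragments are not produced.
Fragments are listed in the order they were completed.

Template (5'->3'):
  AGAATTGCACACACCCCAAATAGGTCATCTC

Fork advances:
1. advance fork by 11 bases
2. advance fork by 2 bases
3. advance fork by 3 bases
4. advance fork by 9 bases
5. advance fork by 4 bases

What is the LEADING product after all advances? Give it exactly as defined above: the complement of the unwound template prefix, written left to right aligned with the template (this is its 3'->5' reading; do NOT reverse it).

Answer: TCTTAACGTGTGTGGGGTTTATCCAGTAG

Derivation:
Step 1: advance 11 -> fork_pos = 0 + 11 = 11.
Step 2: advance 2 -> fork_pos = 11 + 2 = 13.
Step 3: advance 3 -> fork_pos = 13 + 3 = 16.
Step 4: advance 9 -> fork_pos = 16 + 9 = 25.
Step 5: advance 4 -> fork_pos = 25 + 4 = 29.
Unwound prefix: template[0:29] = AGAATTGCACACACCCCAAATAGGTCATC
Complement it base by base (A<->T, C<->G), keeping left-to-right order:
  [0:5] AGAAT -> TCTTA
  [5:10] TGCAC -> ACGTG
  [10:15] ACACC -> TGTGG
  [15:20] CCAAA -> GGTTT
  [20:25] TAGGT -> ATCCA
  [25:29] CATC -> GTAG
Concatenate: TCTTAACGTGTGTGGGGTTTATCCAGTAG (length 29; written aligned with the template, i.e. 3'->5').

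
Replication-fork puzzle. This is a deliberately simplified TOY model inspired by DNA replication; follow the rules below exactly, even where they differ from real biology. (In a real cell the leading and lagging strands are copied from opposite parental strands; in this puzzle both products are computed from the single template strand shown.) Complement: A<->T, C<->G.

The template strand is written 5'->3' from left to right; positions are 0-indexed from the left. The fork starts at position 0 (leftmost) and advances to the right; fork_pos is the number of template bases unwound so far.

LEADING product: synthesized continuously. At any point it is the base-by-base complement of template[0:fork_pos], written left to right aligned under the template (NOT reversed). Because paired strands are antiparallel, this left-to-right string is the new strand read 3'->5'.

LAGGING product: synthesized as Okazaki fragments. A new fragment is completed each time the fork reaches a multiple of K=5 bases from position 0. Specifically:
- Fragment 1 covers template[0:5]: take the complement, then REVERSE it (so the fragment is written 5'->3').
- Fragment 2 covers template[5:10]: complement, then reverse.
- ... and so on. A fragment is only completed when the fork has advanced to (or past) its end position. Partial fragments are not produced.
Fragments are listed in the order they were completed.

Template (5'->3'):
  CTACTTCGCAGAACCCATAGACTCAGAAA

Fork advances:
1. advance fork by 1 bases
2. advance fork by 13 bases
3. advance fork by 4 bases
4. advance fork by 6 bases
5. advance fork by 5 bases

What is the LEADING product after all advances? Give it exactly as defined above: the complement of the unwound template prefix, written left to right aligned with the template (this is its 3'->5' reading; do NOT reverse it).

Answer: GATGAAGCGTCTTGGGTATCTGAGTCTTT

Derivation:
Step 1: advance 1 -> fork_pos = 0 + 1 = 1.
Step 2: advance 13 -> fork_pos = 1 + 13 = 14.
Step 3: advance 4 -> fork_pos = 14 + 4 = 18.
Step 4: advance 6 -> fork_pos = 18 + 6 = 24.
Step 5: advance 5 -> fork_pos = 24 + 5 = 29.
Unwound prefix: template[0:29] = CTACTTCGCAGAACCCATAGACTCAGAAA
Complement it base by base (A<->T, C<->G), keeping left-to-right order:
  [0:5] CTACT -> GATGA
  [5:10] TCGCA -> AGCGT
  [10:15] GAACC -> CTTGG
  [15:20] CATAG -> GTATC
  [20:25] ACTCA -> TGAGT
  [25:29] GAAA -> CTTT
Concatenate: GATGAAGCGTCTTGGGTATCTGAGTCTTT (length 29; written aligned with the template, i.e. 3'->5').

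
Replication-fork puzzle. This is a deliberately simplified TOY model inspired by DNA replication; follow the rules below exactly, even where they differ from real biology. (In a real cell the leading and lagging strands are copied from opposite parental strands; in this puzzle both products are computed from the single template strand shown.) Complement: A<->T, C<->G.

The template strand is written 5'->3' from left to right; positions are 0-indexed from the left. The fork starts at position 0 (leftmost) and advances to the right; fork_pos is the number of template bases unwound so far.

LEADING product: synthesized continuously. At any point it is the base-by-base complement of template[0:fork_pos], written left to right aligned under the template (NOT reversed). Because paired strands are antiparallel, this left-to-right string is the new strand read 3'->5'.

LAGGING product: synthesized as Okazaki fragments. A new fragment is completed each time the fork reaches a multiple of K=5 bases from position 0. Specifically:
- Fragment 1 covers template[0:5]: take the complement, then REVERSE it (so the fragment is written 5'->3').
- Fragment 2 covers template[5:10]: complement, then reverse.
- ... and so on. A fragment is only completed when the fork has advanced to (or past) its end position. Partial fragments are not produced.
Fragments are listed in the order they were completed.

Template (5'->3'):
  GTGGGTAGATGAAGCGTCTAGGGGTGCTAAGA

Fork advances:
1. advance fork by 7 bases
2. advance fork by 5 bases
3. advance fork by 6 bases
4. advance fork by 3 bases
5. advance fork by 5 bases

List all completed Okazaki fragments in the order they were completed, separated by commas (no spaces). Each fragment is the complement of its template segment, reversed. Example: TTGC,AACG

Answer: CCCAC,ATCTA,GCTTC,TAGAC,ACCCC

Derivation:
Step 1: advance 7 -> fork_pos = 0 + 7 = 7. Reached multiple(s) of 5: 5 -> fragment 1 completed (1 total).
Step 2: advance 5 -> fork_pos = 7 + 5 = 12. Reached multiple(s) of 5: 10 -> fragment 2 completed (2 total).
Step 3: advance 6 -> fork_pos = 12 + 6 = 18. Reached multiple(s) of 5: 15 -> fragment 3 completed (3 total).
Step 4: advance 3 -> fork_pos = 18 + 3 = 21. Reached multiple(s) of 5: 20 -> fragment 4 completed (4 total).
Step 5: advance 5 -> fork_pos = 21 + 5 = 26. Reached multiple(s) of 5: 25 -> fragment 5 completed (5 total).
Final fork_pos = 26, so 5 fragment(s) are complete. Build each: template segment -> complement -> reverse.
Fragment 1: template[0:5] = GTGGG -> complement CACCC -> reversed CCCAC
Fragment 2: template[5:10] = TAGAT -> complement ATCTA -> reversed ATCTA
Fragment 3: template[10:15] = GAAGC -> complement CTTCG -> reversed GCTTC
Fragment 4: template[15:20] = GTCTA -> complement CAGAT -> reversed TAGAC
Fragment 5: template[20:25] = GGGGT -> complement CCCCA -> reversed ACCCC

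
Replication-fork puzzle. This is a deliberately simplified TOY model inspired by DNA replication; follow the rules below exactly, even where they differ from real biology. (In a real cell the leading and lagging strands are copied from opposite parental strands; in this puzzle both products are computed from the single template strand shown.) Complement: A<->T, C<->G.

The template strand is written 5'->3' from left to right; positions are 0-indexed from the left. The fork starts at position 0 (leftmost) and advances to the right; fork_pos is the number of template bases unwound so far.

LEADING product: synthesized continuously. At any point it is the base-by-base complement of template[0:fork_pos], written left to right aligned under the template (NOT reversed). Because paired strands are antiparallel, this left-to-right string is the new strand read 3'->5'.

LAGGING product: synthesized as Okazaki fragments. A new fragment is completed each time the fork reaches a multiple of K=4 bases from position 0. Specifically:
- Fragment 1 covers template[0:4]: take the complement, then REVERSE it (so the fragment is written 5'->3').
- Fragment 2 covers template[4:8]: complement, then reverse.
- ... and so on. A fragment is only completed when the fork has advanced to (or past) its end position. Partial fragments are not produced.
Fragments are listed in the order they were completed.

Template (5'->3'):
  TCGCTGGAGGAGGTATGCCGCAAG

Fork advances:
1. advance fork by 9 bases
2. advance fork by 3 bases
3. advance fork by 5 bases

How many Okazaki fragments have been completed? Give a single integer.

Answer: 4

Derivation:
Step 1: advance 9 -> fork_pos = 0 + 9 = 9. Reached multiple(s) of 4: 4, 8 -> fragments 1-2 completed (2 total).
Step 2: advance 3 -> fork_pos = 9 + 3 = 12. Reached multiple(s) of 4: 12 -> fragment 3 completed (3 total).
Step 3: advance 5 -> fork_pos = 12 + 5 = 17. Reached multiple(s) of 4: 16 -> fragment 4 completed (4 total).
Check: final fork_pos = 17; the multiples of 4 that are <= 17 are 4..16 -> 17 // 4 = 4 completed fragment(s).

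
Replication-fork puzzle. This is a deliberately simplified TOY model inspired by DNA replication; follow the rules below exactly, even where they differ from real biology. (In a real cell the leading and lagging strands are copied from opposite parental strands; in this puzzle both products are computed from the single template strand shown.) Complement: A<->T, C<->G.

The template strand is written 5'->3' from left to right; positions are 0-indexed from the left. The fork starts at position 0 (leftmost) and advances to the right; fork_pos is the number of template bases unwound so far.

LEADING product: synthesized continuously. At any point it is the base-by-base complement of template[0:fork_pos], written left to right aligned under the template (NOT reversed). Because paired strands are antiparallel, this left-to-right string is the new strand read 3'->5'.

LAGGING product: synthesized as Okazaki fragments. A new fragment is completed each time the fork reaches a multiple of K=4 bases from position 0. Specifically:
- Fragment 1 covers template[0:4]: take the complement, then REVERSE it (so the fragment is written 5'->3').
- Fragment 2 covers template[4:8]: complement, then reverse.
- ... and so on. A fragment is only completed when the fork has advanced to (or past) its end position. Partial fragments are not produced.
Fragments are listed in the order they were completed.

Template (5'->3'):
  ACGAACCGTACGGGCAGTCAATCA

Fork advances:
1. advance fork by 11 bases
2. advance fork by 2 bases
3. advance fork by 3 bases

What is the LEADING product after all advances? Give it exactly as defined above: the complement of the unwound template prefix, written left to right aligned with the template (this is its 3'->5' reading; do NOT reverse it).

Step 1: advance 11 -> fork_pos = 0 + 11 = 11.
Step 2: advance 2 -> fork_pos = 11 + 2 = 13.
Step 3: advance 3 -> fork_pos = 13 + 3 = 16.
Unwound prefix: template[0:16] = ACGAACCGTACGGGCA
Complement it base by base (A<->T, C<->G), keeping left-to-right order:
  [0:5] ACGAA -> TGCTT
  [5:10] CCGTA -> GGCAT
  [10:15] CGGGC -> GCCCG
  [15:16] A -> T
Concatenate: TGCTTGGCATGCCCGT (length 16; written aligned with the template, i.e. 3'->5').

Answer: TGCTTGGCATGCCCGT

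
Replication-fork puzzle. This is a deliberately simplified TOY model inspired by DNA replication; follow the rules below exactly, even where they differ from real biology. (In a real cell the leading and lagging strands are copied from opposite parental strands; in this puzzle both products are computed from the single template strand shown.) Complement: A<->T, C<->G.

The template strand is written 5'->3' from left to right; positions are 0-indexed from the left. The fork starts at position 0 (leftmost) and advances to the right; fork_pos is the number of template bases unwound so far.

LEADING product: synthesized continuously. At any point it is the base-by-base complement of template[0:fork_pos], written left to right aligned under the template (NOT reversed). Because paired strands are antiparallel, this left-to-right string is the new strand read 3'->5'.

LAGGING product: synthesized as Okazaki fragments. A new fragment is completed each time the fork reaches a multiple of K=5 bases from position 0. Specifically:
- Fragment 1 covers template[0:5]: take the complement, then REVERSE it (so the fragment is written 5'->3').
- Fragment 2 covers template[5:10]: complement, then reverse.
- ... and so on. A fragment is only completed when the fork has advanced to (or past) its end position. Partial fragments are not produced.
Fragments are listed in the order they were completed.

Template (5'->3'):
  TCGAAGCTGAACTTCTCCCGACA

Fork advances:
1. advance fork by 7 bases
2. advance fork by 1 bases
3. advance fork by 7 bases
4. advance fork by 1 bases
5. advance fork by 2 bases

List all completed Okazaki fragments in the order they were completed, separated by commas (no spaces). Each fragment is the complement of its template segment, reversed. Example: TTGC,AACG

Step 1: advance 7 -> fork_pos = 0 + 7 = 7. Reached multiple(s) of 5: 5 -> fragment 1 completed (1 total).
Step 2: advance 1 -> fork_pos = 7 + 1 = 8. Next multiple of 5 is 10 (not reached); still 1 fragment(s).
Step 3: advance 7 -> fork_pos = 8 + 7 = 15. Reached multiple(s) of 5: 10, 15 -> fragments 2-3 completed (3 total).
Step 4: advance 1 -> fork_pos = 15 + 1 = 16. Next multiple of 5 is 20 (not reached); still 3 fragment(s).
Step 5: advance 2 -> fork_pos = 16 + 2 = 18. Next multiple of 5 is 20 (not reached); still 3 fragment(s).
Final fork_pos = 18, so 3 fragment(s) are complete. Build each: template segment -> complement -> reverse.
Fragment 1: template[0:5] = TCGAA -> complement AGCTT -> reversed TTCGA
Fragment 2: template[5:10] = GCTGA -> complement CGACT -> reversed TCAGC
Fragment 3: template[10:15] = ACTTC -> complement TGAAG -> reversed GAAGT

Answer: TTCGA,TCAGC,GAAGT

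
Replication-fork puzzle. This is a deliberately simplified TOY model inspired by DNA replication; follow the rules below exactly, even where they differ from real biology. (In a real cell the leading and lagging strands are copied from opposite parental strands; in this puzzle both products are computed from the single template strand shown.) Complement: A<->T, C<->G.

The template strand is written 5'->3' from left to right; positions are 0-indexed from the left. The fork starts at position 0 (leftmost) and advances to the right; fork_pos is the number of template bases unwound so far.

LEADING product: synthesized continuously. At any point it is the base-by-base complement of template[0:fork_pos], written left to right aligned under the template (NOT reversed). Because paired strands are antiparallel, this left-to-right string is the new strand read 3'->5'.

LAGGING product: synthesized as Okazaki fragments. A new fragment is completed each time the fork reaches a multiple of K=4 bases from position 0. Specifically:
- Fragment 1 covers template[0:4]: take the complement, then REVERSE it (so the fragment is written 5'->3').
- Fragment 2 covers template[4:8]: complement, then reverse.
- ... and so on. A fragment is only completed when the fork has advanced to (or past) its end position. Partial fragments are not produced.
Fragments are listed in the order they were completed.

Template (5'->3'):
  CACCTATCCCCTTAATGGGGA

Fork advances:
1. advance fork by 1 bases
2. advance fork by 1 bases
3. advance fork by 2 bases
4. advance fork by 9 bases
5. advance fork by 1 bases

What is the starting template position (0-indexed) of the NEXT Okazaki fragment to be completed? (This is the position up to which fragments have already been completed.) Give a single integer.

Answer: 12

Derivation:
Step 1: advance 1 -> fork_pos = 0 + 1 = 1. Next multiple of 4 is 4 (not reached); still 0 fragment(s).
Step 2: advance 1 -> fork_pos = 1 + 1 = 2. Next multiple of 4 is 4 (not reached); still 0 fragment(s).
Step 3: advance 2 -> fork_pos = 2 + 2 = 4. Reached multiple(s) of 4: 4 -> fragment 1 completed (1 total).
Step 4: advance 9 -> fork_pos = 4 + 9 = 13. Reached multiple(s) of 4: 8, 12 -> fragments 2-3 completed (3 total).
Step 5: advance 1 -> fork_pos = 13 + 1 = 14. Next multiple of 4 is 16 (not reached); still 3 fragment(s).
3 fragment(s) completed, covering template[0:12] (3 x 4 = 12). The next fragment, fragment 4, covers template[12:16], so it starts at position 12.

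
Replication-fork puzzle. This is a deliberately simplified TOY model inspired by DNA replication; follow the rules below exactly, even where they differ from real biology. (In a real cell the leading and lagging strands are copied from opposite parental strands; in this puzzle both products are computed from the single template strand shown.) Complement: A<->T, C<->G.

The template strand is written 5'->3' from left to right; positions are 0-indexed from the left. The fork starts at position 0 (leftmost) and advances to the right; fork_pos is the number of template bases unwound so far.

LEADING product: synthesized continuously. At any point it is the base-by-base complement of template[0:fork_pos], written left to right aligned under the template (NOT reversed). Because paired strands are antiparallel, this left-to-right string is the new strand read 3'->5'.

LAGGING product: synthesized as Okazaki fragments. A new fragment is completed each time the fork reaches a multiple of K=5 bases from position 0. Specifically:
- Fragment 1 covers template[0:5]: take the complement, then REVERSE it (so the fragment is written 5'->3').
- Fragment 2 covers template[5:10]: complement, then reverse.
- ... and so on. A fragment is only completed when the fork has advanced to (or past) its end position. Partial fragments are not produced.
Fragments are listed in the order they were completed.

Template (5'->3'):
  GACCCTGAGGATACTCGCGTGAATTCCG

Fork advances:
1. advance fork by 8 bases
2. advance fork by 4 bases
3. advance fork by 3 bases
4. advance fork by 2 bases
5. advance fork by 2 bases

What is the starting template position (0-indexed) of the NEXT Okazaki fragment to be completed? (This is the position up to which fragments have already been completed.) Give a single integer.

Step 1: advance 8 -> fork_pos = 0 + 8 = 8. Reached multiple(s) of 5: 5 -> fragment 1 completed (1 total).
Step 2: advance 4 -> fork_pos = 8 + 4 = 12. Reached multiple(s) of 5: 10 -> fragment 2 completed (2 total).
Step 3: advance 3 -> fork_pos = 12 + 3 = 15. Reached multiple(s) of 5: 15 -> fragment 3 completed (3 total).
Step 4: advance 2 -> fork_pos = 15 + 2 = 17. Next multiple of 5 is 20 (not reached); still 3 fragment(s).
Step 5: advance 2 -> fork_pos = 17 + 2 = 19. Next multiple of 5 is 20 (not reached); still 3 fragment(s).
3 fragment(s) completed, covering template[0:15] (3 x 5 = 15). The next fragment, fragment 4, covers template[15:20], so it starts at position 15.

Answer: 15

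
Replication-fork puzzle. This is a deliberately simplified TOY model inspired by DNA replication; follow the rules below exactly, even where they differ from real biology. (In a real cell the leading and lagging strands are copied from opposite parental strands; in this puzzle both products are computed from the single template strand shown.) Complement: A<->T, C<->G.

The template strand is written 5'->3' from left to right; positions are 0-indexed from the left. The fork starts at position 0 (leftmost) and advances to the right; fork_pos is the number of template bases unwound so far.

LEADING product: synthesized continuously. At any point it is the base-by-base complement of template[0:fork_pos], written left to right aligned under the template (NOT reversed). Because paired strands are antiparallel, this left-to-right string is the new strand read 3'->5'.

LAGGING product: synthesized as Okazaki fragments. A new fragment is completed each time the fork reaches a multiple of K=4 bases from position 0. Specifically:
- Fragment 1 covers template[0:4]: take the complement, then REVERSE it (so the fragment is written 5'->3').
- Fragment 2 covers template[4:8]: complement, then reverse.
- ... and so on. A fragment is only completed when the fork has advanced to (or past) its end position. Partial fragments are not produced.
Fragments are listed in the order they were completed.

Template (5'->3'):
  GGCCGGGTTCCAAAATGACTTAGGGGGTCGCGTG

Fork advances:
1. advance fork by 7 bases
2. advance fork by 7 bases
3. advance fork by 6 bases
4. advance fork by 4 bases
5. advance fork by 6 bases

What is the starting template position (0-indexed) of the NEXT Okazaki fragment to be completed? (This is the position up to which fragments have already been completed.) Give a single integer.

Answer: 28

Derivation:
Step 1: advance 7 -> fork_pos = 0 + 7 = 7. Reached multiple(s) of 4: 4 -> fragment 1 completed (1 total).
Step 2: advance 7 -> fork_pos = 7 + 7 = 14. Reached multiple(s) of 4: 8, 12 -> fragments 2-3 completed (3 total).
Step 3: advance 6 -> fork_pos = 14 + 6 = 20. Reached multiple(s) of 4: 16, 20 -> fragments 4-5 completed (5 total).
Step 4: advance 4 -> fork_pos = 20 + 4 = 24. Reached multiple(s) of 4: 24 -> fragment 6 completed (6 total).
Step 5: advance 6 -> fork_pos = 24 + 6 = 30. Reached multiple(s) of 4: 28 -> fragment 7 completed (7 total).
7 fragment(s) completed, covering template[0:28] (7 x 4 = 28). The next fragment, fragment 8, covers template[28:32], so it starts at position 28.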